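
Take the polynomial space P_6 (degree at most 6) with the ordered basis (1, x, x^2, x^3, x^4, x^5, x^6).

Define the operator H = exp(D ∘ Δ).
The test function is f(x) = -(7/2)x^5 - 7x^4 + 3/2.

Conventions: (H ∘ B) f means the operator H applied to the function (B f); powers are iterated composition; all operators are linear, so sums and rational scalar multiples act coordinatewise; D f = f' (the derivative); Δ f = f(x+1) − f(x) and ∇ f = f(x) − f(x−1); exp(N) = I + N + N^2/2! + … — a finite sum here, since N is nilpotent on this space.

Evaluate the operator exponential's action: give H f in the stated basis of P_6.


order-1 term: -70x^3 - 189x^2 - 154x - 91/2
order-2 term: -210x - 294
the series for exp(D ∘ Δ) f terminates at order 2
exp(D ∘ Δ) f = -(7/2)x^5 - 7x^4 - 70x^3 - 189x^2 - 364x - 338

the result is g(x) = -(7/2)x^5 - 7x^4 - 70x^3 - 189x^2 - 364x - 338


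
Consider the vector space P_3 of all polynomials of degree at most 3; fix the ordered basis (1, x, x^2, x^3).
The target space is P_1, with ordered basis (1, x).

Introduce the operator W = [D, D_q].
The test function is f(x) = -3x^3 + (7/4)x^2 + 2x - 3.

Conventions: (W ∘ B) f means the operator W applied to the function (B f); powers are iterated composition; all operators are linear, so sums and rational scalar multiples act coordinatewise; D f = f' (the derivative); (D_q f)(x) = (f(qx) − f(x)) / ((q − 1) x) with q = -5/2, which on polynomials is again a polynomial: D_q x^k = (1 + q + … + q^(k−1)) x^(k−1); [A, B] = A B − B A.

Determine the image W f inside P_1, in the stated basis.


D_q f = -(57/4)x^2 - (21/8)x + 2
D D_q f = -(57/2)x - 21/8
D f = -9x^2 + (7/2)x + 2
D_q D f = (27/2)x + 7/2
[D, D_q] f = -42x - 49/8

the image equals g(x) = -42x - 49/8


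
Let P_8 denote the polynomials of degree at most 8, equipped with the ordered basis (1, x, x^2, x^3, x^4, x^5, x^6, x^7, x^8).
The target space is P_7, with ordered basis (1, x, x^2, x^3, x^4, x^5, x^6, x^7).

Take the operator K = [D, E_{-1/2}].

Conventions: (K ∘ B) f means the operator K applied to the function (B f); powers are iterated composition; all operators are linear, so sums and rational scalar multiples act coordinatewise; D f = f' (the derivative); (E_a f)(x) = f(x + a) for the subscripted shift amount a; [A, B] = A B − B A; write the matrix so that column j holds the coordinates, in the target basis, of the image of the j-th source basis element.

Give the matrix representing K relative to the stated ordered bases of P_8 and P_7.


image of 1: 0
image of x: 0
image of x^2: 0
image of x^3: 0
image of x^4: 0
image of x^5: 0
image of x^6: 0
image of x^7: 0
image of x^8: 0
each image's coordinates form column j of the matrix

the matrix is [[0, 0, 0, 0, 0, 0, 0, 0, 0]; [0, 0, 0, 0, 0, 0, 0, 0, 0]; [0, 0, 0, 0, 0, 0, 0, 0, 0]; [0, 0, 0, 0, 0, 0, 0, 0, 0]; [0, 0, 0, 0, 0, 0, 0, 0, 0]; [0, 0, 0, 0, 0, 0, 0, 0, 0]; [0, 0, 0, 0, 0, 0, 0, 0, 0]; [0, 0, 0, 0, 0, 0, 0, 0, 0]] (rows listed top to bottom)


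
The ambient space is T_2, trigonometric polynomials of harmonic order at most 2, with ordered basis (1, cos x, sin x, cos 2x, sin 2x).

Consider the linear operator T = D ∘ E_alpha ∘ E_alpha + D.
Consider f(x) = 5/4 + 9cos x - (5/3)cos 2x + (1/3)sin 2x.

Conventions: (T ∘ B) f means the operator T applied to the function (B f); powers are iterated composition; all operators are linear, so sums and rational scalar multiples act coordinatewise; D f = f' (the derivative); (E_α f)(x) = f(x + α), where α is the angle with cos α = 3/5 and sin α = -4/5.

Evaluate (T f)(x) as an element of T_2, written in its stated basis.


the image equals g(x) = (216/25)cos x - (162/25)sin x + (3556/1875)cos 2x + (308/1875)sin 2x

E_alpha f = 5/4 + (27/5)cos x + (36/5)sin x + (11/75)cos 2x - (127/75)sin 2x
E_alpha E_alpha f = 5/4 - (63/25)cos x + (216/25)sin x + (2971/1875)cos 2x + (1153/1875)sin 2x
D E_alpha E_alpha f = (216/25)cos x + (63/25)sin x + (2306/1875)cos 2x - (5942/1875)sin 2x
D f = -9sin x + (2/3)cos 2x + (10/3)sin 2x
(D ∘ E_alpha ∘ E_alpha + D) f = (216/25)cos x - (162/25)sin x + (3556/1875)cos 2x + (308/1875)sin 2x


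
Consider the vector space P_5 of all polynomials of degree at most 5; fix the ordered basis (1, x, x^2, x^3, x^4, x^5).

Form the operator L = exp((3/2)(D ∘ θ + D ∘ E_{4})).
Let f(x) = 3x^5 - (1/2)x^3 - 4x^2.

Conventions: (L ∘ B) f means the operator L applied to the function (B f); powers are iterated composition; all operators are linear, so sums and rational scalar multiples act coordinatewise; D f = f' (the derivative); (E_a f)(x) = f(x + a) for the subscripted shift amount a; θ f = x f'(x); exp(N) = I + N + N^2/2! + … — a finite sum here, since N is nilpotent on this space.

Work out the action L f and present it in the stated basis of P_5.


g(x) = 3x^5 + 135x^4 + (4769/2)x^3 + 22397x^2 + 117243x + 271923

order-1 term: 135x^4 + 360x^3 + 2151x^2 + 5706x + 5676
order-2 term: 2025x^3 + 8100x^2 + (71199/2)x + 60345
order-3 term: 12150x^2 + 48600x + 233199/2
order-4 term: (54675/2)x + 72900
order-5 term: 32805/2
the series for exp((3/2)(D ∘ θ + D ∘ E_{4})) f terminates at order 5
exp((3/2)(D ∘ θ + D ∘ E_{4})) f = 3x^5 + 135x^4 + (4769/2)x^3 + 22397x^2 + 117243x + 271923


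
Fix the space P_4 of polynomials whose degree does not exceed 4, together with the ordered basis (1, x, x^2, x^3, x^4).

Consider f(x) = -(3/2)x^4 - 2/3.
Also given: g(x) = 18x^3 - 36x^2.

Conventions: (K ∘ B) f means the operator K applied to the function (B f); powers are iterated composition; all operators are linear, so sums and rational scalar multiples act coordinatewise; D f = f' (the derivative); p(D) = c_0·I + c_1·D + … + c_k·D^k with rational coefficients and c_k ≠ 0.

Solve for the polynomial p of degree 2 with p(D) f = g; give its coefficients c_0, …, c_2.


c_0 = 0, c_1 = -3, c_2 = 2

D^0 f = -(3/2)x^4 - 2/3
D^1 f = -6x^3
D^2 f = -18x^2
matching coefficients of g against c_0 f + c_1 Df + … from the top degree down determines the c_i
solution: c_0 = 0, c_1 = -3, c_2 = 2


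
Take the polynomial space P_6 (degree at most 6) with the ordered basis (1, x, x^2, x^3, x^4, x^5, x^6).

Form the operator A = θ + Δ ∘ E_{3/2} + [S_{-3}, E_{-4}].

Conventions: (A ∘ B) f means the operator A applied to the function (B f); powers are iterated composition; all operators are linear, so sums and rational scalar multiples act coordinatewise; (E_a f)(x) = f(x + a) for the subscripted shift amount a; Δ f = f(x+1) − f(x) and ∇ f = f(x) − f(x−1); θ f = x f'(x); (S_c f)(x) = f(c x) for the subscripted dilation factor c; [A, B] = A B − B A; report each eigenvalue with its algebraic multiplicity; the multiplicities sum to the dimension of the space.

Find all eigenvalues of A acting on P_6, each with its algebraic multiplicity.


λ = 0 (multiplicity 1), λ = 1 (multiplicity 1), λ = 2 (multiplicity 1), λ = 3 (multiplicity 1), λ = 4 (multiplicity 1), λ = 5 (multiplicity 1), λ = 6 (multiplicity 1)

image of 1: 0
image of x: x - 15
image of x^2: 2x^2 + 98x - 124
image of x^3: 3x^3 - 429x^2 + 1164x - 7119/4
image of x^4: 4x^4 + 1732x^3 - 6888x^2 + 21553x - 20446
image of x^5: 5x^5 - 6475x^4 + 34600x^3 - (322315/2)x^2 + 307370x - 3996255/16
image of x^6: 6x^6 + 23334x^5 - 155460x^4 + 967925x^3 - 2764290x^2 + (35983587/8)x - 11926621/4
the matrix is upper triangular; its diagonal is (0, 1, 2, 3, 4, 5, 6)
for a triangular matrix the eigenvalues are the diagonal entries, with algebraic multiplicity their repetition count


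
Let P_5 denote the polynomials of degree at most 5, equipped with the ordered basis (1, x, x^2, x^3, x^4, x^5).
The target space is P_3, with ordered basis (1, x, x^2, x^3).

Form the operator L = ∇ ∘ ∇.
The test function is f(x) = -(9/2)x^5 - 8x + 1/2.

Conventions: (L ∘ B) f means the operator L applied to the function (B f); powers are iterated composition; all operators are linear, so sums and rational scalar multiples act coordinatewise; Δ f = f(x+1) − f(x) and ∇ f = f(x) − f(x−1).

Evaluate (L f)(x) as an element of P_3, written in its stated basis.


g(x) = -90x^3 + 270x^2 - 315x + 135

∇ f = -(45/2)x^4 + 45x^3 - 45x^2 + (45/2)x - 25/2
∇ ∇ f = -90x^3 + 270x^2 - 315x + 135


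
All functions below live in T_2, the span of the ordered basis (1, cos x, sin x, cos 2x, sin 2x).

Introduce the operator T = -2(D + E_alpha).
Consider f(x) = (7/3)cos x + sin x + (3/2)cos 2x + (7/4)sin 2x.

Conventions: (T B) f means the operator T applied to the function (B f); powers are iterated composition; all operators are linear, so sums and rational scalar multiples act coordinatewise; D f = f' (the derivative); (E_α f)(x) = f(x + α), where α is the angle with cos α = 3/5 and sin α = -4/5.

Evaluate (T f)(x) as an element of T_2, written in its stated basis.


the image equals g(x) = -(16/5)cos x - (4/15)sin x - (14/5)cos 2x + (41/10)sin 2x

D f = cos x - (7/3)sin x + (7/2)cos 2x - 3sin 2x
E_alpha f = (3/5)cos x + (37/15)sin x - (21/10)cos 2x + (19/20)sin 2x
(D + E_alpha) f = (8/5)cos x + (2/15)sin x + (7/5)cos 2x - (41/20)sin 2x
(-2(D + E_alpha)) f = -(16/5)cos x - (4/15)sin x - (14/5)cos 2x + (41/10)sin 2x


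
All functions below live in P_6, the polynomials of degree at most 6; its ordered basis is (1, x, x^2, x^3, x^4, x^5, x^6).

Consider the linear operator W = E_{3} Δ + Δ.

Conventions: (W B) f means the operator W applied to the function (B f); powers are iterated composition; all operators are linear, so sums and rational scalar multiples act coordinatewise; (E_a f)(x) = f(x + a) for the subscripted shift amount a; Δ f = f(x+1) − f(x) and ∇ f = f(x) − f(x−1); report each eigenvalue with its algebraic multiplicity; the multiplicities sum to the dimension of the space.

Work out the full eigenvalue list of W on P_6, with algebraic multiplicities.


image of 1: 0
image of x: 2
image of x^2: 4x + 8
image of x^3: 6x^2 + 24x + 38
image of x^4: 8x^3 + 48x^2 + 152x + 176
image of x^5: 10x^4 + 80x^3 + 380x^2 + 880x + 782
image of x^6: 12x^5 + 120x^4 + 760x^3 + 2640x^2 + 4692x + 3368
the matrix is upper triangular; its diagonal is (0, 0, 0, 0, 0, 0, 0)
for a triangular matrix the eigenvalues are the diagonal entries, with algebraic multiplicity their repetition count

λ = 0 (multiplicity 7)


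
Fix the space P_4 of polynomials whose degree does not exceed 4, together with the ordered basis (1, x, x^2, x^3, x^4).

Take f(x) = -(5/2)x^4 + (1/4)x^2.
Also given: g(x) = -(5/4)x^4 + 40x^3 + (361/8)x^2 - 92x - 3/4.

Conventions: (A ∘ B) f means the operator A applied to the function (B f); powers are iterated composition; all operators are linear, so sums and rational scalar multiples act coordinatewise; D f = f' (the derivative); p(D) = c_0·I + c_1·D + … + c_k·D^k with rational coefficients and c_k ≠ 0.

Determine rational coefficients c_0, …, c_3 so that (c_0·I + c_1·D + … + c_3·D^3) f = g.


p(D) = (1/2)·I − 4·D − (3/2)·D^2 + (3/2)·D^3, i.e. c_0 = 1/2, c_1 = -4, c_2 = -3/2, c_3 = 3/2

D^0 f = -(5/2)x^4 + (1/4)x^2
D^1 f = -10x^3 + (1/2)x
D^2 f = -30x^2 + 1/2
D^3 f = -60x
matching coefficients of g against c_0 f + c_1 Df + … from the top degree down determines the c_i
solution: c_0 = 1/2, c_1 = -4, c_2 = -3/2, c_3 = 3/2


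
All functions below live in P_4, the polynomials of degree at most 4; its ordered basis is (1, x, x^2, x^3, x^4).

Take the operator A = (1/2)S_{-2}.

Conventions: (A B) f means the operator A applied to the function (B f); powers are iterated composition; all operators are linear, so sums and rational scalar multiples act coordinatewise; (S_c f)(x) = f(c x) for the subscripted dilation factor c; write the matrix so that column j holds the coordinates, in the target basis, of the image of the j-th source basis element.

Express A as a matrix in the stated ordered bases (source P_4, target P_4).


the matrix is [[1/2, 0, 0, 0, 0]; [0, -1, 0, 0, 0]; [0, 0, 2, 0, 0]; [0, 0, 0, -4, 0]; [0, 0, 0, 0, 8]] (rows listed top to bottom)

image of 1: 1/2
image of x: -x
image of x^2: 2x^2
image of x^3: -4x^3
image of x^4: 8x^4
each image's coordinates form column j of the matrix


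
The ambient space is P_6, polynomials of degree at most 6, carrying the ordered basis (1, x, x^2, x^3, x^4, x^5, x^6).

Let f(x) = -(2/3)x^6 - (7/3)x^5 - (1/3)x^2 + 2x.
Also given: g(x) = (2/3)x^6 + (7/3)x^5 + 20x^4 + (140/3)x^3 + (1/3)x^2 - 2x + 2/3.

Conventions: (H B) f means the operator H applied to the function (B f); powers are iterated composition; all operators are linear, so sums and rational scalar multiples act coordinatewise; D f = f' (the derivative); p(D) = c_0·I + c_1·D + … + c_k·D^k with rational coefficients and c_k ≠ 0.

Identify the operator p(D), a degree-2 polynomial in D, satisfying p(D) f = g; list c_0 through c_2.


p(D) = -I − D^2, i.e. c_0 = -1, c_1 = 0, c_2 = -1

D^0 f = -(2/3)x^6 - (7/3)x^5 - (1/3)x^2 + 2x
D^1 f = -4x^5 - (35/3)x^4 - (2/3)x + 2
D^2 f = -20x^4 - (140/3)x^3 - 2/3
matching coefficients of g against c_0 f + c_1 Df + … from the top degree down determines the c_i
solution: c_0 = -1, c_1 = 0, c_2 = -1


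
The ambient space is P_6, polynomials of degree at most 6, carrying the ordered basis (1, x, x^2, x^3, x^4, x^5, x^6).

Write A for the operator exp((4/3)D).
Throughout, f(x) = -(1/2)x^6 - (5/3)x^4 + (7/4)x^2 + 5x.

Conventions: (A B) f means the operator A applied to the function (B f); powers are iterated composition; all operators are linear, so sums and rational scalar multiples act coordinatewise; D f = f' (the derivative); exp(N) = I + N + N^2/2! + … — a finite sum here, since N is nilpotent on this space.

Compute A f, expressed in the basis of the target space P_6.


g(x) = -(1/2)x^6 - 4x^5 - 15x^4 - (880/27)x^3 - (4291/108)x^2 - (169/9)x + 1240/729

order-1 term: -4x^5 - (80/9)x^3 + (14/3)x + 20/3
order-2 term: -(40/3)x^4 - (160/9)x^2 + 28/9
order-3 term: -(640/27)x^3 - (1280/81)x
order-4 term: -(640/27)x^2 - 1280/243
order-5 term: -(1024/81)x
order-6 term: -2048/729
the series for exp((4/3)D) f terminates at order 6
exp((4/3)D) f = -(1/2)x^6 - 4x^5 - 15x^4 - (880/27)x^3 - (4291/108)x^2 - (169/9)x + 1240/729


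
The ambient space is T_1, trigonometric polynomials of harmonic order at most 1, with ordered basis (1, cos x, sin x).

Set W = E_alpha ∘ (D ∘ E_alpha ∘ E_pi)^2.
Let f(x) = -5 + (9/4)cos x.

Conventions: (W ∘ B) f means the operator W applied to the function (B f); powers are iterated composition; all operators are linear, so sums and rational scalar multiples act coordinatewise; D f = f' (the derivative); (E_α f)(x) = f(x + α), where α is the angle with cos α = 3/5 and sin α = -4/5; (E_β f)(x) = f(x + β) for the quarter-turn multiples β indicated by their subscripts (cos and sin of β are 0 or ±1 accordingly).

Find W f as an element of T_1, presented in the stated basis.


g(x) = (1053/500)cos x - (99/125)sin x

E_pi f = -5 - (9/4)cos x
E_alpha E_pi f = -5 - (27/20)cos x - (9/5)sin x
D E_alpha E_pi f = -(9/5)cos x + (27/20)sin x
E_pi (D ∘ E_alpha ∘ E_pi) f = (9/5)cos x - (27/20)sin x
E_alpha E_pi (D ∘ E_alpha ∘ E_pi) f = (54/25)cos x + (63/100)sin x
D E_alpha E_pi (D ∘ E_alpha ∘ E_pi) f = (63/100)cos x - (54/25)sin x
E_alpha (D ∘ E_alpha ∘ E_pi)^2 f = (1053/500)cos x - (99/125)sin x


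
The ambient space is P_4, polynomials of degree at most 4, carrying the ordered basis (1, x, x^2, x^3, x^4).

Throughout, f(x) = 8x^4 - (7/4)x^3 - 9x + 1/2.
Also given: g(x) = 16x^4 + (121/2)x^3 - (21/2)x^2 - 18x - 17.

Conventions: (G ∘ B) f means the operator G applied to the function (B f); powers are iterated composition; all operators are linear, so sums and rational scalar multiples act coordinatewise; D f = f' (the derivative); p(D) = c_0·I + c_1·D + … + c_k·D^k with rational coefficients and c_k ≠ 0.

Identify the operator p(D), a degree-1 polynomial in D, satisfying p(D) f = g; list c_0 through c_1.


c_0 = 2, c_1 = 2

D^0 f = 8x^4 - (7/4)x^3 - 9x + 1/2
D^1 f = 32x^3 - (21/4)x^2 - 9
matching coefficients of g against c_0 f + c_1 Df + … from the top degree down determines the c_i
solution: c_0 = 2, c_1 = 2


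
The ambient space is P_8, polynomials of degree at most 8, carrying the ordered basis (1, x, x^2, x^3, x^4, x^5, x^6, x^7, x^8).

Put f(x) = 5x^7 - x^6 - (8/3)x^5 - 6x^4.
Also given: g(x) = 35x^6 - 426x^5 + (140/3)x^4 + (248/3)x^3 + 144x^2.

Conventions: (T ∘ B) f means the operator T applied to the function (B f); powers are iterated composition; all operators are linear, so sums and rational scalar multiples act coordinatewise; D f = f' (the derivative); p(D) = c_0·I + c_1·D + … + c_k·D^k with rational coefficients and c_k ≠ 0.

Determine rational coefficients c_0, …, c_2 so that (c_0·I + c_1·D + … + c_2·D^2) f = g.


p(D) = D − 2·D^2, i.e. c_0 = 0, c_1 = 1, c_2 = -2

D^0 f = 5x^7 - x^6 - (8/3)x^5 - 6x^4
D^1 f = 35x^6 - 6x^5 - (40/3)x^4 - 24x^3
D^2 f = 210x^5 - 30x^4 - (160/3)x^3 - 72x^2
matching coefficients of g against c_0 f + c_1 Df + … from the top degree down determines the c_i
solution: c_0 = 0, c_1 = 1, c_2 = -2


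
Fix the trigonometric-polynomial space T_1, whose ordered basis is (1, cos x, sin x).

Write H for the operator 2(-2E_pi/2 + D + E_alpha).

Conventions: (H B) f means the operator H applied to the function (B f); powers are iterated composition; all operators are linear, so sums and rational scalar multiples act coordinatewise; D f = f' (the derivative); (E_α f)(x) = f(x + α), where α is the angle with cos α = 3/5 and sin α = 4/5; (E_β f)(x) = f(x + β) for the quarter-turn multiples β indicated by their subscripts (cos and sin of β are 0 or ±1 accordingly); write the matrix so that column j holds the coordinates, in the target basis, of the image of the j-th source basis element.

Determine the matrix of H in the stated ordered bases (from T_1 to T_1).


image of 1: -2
image of cos x: (6/5)cos x + (2/5)sin x
image of sin x: -(2/5)cos x + (6/5)sin x
each image's coordinates form column j of the matrix

the matrix is [[-2, 0, 0]; [0, 6/5, -2/5]; [0, 2/5, 6/5]] (rows listed top to bottom)


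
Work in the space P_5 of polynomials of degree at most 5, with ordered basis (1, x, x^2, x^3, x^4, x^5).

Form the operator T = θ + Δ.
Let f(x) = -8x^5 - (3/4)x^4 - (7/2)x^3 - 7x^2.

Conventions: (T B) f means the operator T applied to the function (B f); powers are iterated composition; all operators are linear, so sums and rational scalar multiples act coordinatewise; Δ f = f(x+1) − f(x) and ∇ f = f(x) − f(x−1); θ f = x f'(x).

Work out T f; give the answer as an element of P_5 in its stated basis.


θ f = -40x^5 - 3x^4 - (21/2)x^3 - 14x^2
Δ f = -40x^4 - 83x^3 - 95x^2 - (135/2)x - 77/4
(θ + Δ) f = -40x^5 - 43x^4 - (187/2)x^3 - 109x^2 - (135/2)x - 77/4

the result is g(x) = -40x^5 - 43x^4 - (187/2)x^3 - 109x^2 - (135/2)x - 77/4


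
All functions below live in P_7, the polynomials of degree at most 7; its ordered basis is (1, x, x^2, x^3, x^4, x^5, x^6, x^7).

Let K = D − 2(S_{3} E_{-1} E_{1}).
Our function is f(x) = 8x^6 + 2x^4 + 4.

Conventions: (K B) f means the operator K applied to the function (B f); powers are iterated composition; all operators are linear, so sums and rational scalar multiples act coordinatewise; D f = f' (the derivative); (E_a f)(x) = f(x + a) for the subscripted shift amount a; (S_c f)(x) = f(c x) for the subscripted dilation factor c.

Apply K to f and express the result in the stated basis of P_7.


the result is g(x) = -11664x^6 + 48x^5 - 324x^4 + 8x^3 - 8

D f = 48x^5 + 8x^3
E_{1} f = 8x^6 + 48x^5 + 122x^4 + 168x^3 + 132x^2 + 56x + 14
E_{-1} E_{1} f = 8x^6 + 2x^4 + 4
S_{3} E_{-1} E_{1} f = 5832x^6 + 162x^4 + 4
(-2(S_{3} E_{-1} E_{1})) f = -11664x^6 - 324x^4 - 8
(D − 2(S_{3} E_{-1} E_{1})) f = -11664x^6 + 48x^5 - 324x^4 + 8x^3 - 8


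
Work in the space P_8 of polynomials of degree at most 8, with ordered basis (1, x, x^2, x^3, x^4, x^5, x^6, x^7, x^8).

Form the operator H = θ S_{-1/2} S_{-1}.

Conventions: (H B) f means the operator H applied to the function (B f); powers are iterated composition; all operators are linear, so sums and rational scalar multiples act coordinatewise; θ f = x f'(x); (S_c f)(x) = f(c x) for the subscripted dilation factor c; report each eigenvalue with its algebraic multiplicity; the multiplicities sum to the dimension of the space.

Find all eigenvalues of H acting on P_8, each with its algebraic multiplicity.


image of 1: 0
image of x: (1/2)x
image of x^2: (1/2)x^2
image of x^3: (3/8)x^3
image of x^4: (1/4)x^4
image of x^5: (5/32)x^5
image of x^6: (3/32)x^6
image of x^7: (7/128)x^7
image of x^8: (1/32)x^8
the matrix is upper triangular; its diagonal is (0, 1/2, 1/2, 3/8, 1/4, 5/32, 3/32, 7/128, 1/32)
for a triangular matrix the eigenvalues are the diagonal entries, with algebraic multiplicity their repetition count

λ = 0 (multiplicity 1), λ = 1/32 (multiplicity 1), λ = 7/128 (multiplicity 1), λ = 3/32 (multiplicity 1), λ = 5/32 (multiplicity 1), λ = 1/4 (multiplicity 1), λ = 3/8 (multiplicity 1), λ = 1/2 (multiplicity 2)


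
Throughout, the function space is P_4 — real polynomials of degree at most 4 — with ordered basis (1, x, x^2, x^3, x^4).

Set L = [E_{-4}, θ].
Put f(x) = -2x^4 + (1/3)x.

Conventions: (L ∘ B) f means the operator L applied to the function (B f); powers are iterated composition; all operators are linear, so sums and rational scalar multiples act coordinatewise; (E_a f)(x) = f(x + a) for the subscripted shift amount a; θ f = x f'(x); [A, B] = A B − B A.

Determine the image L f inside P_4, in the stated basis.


θ f = -8x^4 + (1/3)x
E_{-4} θ f = -8x^4 + 128x^3 - 768x^2 + (6145/3)x - 6148/3
E_{-4} f = -2x^4 + 32x^3 - 192x^2 + (1537/3)x - 1540/3
θ E_{-4} f = -8x^4 + 96x^3 - 384x^2 + (1537/3)x
[E_{-4}, θ] f = 32x^3 - 384x^2 + 1536x - 6148/3

g(x) = 32x^3 - 384x^2 + 1536x - 6148/3


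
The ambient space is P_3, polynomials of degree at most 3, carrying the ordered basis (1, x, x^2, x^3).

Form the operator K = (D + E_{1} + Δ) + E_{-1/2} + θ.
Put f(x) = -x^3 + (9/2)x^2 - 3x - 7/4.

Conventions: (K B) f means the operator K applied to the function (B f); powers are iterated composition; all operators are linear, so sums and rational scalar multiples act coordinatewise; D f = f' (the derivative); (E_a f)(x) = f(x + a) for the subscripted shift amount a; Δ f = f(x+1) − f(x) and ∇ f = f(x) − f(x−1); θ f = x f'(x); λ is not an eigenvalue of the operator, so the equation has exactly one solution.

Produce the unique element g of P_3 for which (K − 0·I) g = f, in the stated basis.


write g with unknown coordinates in the stated basis and equate coefficients in (K − 0·I) g = f
solving from the highest basis element down gives g = -(1/5)x^3 + (3/2)x^2 - (61/20)x + 23/16
check: K g = -x^3 + (9/2)x^2 - 3x - 7/4
so K g − 0·g = -x^3 + (9/2)x^2 - 3x - 7/4 = f ✓

g(x) = -(1/5)x^3 + (3/2)x^2 - (61/20)x + 23/16


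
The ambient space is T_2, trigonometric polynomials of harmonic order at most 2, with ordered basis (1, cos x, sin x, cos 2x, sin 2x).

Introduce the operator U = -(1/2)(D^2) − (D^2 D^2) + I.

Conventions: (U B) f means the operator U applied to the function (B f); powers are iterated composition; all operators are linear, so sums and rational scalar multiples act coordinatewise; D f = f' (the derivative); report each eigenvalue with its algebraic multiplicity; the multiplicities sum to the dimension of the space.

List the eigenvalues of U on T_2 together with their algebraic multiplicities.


λ = -13 (multiplicity 2), λ = 1/2 (multiplicity 2), λ = 1 (multiplicity 1)

image of 1: 1
image of cos x: (1/2)cos x
image of sin x: (1/2)sin x
image of cos 2x: -13cos 2x
image of sin 2x: -13sin 2x
the matrix is diagonal; its diagonal is (1, 1/2, 1/2, -13, -13)
for a triangular matrix the eigenvalues are the diagonal entries, with algebraic multiplicity their repetition count


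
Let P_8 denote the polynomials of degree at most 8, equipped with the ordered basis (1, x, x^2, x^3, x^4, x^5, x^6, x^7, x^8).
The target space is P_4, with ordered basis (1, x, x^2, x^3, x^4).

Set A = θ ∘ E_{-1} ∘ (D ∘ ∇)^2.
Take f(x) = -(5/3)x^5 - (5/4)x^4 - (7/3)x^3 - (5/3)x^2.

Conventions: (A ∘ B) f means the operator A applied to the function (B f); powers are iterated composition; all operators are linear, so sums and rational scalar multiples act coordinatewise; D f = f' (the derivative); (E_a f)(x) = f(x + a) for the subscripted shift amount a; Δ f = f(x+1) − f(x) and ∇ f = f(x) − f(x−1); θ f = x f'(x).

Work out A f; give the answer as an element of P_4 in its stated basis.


the image equals g(x) = -200x

∇ f = -(25/3)x^4 + (35/3)x^3 - (97/6)x^2 + 7x - 13/12
D ∇ f = -(100/3)x^3 + 35x^2 - (97/3)x + 7
∇ (D ∘ ∇) f = -100x^2 + 170x - 302/3
D ∇ (D ∘ ∇) f = -200x + 170
E_{-1} (D ∘ ∇)^2 f = -200x + 370
θ E_{-1} (D ∘ ∇)^2 f = -200x


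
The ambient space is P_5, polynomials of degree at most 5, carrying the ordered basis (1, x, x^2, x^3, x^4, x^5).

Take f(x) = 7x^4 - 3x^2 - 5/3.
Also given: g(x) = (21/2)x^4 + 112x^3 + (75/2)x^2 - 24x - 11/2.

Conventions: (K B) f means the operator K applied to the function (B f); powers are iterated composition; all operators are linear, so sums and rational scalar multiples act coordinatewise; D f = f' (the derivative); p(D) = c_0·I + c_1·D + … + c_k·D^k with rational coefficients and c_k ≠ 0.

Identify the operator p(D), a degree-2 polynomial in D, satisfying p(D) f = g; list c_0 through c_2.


D^0 f = 7x^4 - 3x^2 - 5/3
D^1 f = 28x^3 - 6x
D^2 f = 84x^2 - 6
matching coefficients of g against c_0 f + c_1 Df + … from the top degree down determines the c_i
solution: c_0 = 3/2, c_1 = 4, c_2 = 1/2

p(D) = (3/2)·I + 4·D + (1/2)·D^2, i.e. c_0 = 3/2, c_1 = 4, c_2 = 1/2


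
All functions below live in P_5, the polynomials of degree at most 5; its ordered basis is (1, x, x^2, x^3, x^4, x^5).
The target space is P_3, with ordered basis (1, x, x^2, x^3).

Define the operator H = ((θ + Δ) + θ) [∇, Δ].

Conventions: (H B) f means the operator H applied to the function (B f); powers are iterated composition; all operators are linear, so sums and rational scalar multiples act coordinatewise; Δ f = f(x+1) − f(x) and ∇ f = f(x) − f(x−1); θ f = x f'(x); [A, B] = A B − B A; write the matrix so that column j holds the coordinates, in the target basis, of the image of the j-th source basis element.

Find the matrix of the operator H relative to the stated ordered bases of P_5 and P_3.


image of 1: 0
image of x: 0
image of x^2: 0
image of x^3: 0
image of x^4: 0
image of x^5: 0
each image's coordinates form column j of the matrix

the matrix is [[0, 0, 0, 0, 0, 0]; [0, 0, 0, 0, 0, 0]; [0, 0, 0, 0, 0, 0]; [0, 0, 0, 0, 0, 0]] (rows listed top to bottom)


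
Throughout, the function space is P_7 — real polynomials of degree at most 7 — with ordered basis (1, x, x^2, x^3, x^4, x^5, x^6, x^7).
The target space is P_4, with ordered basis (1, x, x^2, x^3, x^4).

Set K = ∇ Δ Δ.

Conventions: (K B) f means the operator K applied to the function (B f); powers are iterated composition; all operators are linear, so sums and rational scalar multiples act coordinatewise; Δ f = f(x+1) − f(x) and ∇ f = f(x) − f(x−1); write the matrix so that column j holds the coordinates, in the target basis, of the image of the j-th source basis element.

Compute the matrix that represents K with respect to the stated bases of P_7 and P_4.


image of 1: 0
image of x: 0
image of x^2: 0
image of x^3: 6
image of x^4: 24x + 12
image of x^5: 60x^2 + 60x + 30
image of x^6: 120x^3 + 180x^2 + 180x + 60
image of x^7: 210x^4 + 420x^3 + 630x^2 + 420x + 126
each image's coordinates form column j of the matrix

the matrix is [[0, 0, 0, 6, 12, 30, 60, 126]; [0, 0, 0, 0, 24, 60, 180, 420]; [0, 0, 0, 0, 0, 60, 180, 630]; [0, 0, 0, 0, 0, 0, 120, 420]; [0, 0, 0, 0, 0, 0, 0, 210]] (rows listed top to bottom)


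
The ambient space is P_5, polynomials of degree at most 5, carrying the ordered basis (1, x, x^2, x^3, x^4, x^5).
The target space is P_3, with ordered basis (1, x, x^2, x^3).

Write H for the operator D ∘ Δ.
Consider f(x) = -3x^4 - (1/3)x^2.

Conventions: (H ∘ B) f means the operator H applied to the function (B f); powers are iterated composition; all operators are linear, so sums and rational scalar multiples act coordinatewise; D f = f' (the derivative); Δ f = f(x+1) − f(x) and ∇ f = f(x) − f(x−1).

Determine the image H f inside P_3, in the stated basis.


Δ f = -12x^3 - 18x^2 - (38/3)x - 10/3
D Δ f = -36x^2 - 36x - 38/3

g(x) = -36x^2 - 36x - 38/3


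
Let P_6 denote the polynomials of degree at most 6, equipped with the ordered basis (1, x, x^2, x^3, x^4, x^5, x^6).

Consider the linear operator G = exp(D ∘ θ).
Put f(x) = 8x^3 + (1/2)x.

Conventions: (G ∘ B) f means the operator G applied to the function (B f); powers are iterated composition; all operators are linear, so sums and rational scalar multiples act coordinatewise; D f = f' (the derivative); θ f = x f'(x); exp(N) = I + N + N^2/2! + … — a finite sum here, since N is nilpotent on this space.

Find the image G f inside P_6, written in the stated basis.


the result is g(x) = 8x^3 + 72x^2 + (289/2)x + 97/2

order-1 term: 72x^2 + 1/2
order-2 term: 144x
order-3 term: 48
the series for exp(D ∘ θ) f terminates at order 3
exp(D ∘ θ) f = 8x^3 + 72x^2 + (289/2)x + 97/2


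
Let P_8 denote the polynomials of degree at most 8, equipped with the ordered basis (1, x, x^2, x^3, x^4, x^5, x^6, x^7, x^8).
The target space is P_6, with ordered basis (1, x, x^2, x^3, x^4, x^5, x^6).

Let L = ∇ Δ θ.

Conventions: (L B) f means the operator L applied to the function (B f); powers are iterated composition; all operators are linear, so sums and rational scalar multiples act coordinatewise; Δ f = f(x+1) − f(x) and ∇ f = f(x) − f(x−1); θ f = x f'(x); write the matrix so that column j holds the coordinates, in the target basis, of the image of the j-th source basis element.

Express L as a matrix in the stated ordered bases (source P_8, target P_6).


the matrix is [[0, 0, 4, 0, 8, 0, 12, 0, 16]; [0, 0, 0, 18, 0, 50, 0, 98, 0]; [0, 0, 0, 0, 48, 0, 180, 0, 448]; [0, 0, 0, 0, 0, 100, 0, 490, 0]; [0, 0, 0, 0, 0, 0, 180, 0, 1120]; [0, 0, 0, 0, 0, 0, 0, 294, 0]; [0, 0, 0, 0, 0, 0, 0, 0, 448]] (rows listed top to bottom)

image of 1: 0
image of x: 0
image of x^2: 4
image of x^3: 18x
image of x^4: 48x^2 + 8
image of x^5: 100x^3 + 50x
image of x^6: 180x^4 + 180x^2 + 12
image of x^7: 294x^5 + 490x^3 + 98x
image of x^8: 448x^6 + 1120x^4 + 448x^2 + 16
each image's coordinates form column j of the matrix


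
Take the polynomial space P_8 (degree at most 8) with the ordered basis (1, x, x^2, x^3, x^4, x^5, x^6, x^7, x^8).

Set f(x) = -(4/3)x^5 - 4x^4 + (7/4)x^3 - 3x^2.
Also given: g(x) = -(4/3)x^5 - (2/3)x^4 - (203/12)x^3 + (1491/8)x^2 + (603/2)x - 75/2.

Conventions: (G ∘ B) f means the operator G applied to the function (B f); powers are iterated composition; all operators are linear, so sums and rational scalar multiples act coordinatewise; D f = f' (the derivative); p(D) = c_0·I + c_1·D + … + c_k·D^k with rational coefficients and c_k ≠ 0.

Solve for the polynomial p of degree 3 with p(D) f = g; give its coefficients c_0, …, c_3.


D^0 f = -(4/3)x^5 - 4x^4 + (7/4)x^3 - 3x^2
D^1 f = -(20/3)x^4 - 16x^3 + (21/4)x^2 - 6x
D^2 f = -(80/3)x^3 - 48x^2 + (21/2)x - 6
D^3 f = -80x^2 - 96x + 21/2
matching coefficients of g against c_0 f + c_1 Df + … from the top degree down determines the c_i
solution: c_0 = 1, c_1 = -1/2, c_2 = 1, c_3 = -3

c_0 = 1, c_1 = -1/2, c_2 = 1, c_3 = -3


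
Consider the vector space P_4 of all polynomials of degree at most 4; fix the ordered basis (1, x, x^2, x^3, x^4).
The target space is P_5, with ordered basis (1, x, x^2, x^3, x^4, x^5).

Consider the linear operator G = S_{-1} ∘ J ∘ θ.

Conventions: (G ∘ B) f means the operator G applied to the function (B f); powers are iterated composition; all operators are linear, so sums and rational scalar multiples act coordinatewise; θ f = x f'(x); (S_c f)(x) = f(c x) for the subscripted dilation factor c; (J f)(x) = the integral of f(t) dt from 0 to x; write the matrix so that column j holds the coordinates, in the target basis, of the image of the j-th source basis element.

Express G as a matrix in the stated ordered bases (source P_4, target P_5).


the matrix is [[0, 0, 0, 0, 0]; [0, 0, 0, 0, 0]; [0, 1/2, 0, 0, 0]; [0, 0, -2/3, 0, 0]; [0, 0, 0, 3/4, 0]; [0, 0, 0, 0, -4/5]] (rows listed top to bottom)

image of 1: 0
image of x: (1/2)x^2
image of x^2: -(2/3)x^3
image of x^3: (3/4)x^4
image of x^4: -(4/5)x^5
each image's coordinates form column j of the matrix


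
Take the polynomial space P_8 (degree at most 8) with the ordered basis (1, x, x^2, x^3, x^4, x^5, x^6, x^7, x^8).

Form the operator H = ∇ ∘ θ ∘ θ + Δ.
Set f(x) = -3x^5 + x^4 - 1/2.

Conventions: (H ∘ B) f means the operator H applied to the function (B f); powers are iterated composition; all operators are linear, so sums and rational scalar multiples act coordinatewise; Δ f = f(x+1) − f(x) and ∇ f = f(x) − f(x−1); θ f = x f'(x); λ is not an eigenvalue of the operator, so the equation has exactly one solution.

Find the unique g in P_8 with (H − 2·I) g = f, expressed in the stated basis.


g(x) = (3/2)x^5 + 97x^4 + 3118x^3 + 42600x^2 + 178792x + 519097/4

write g with unknown coordinates in the stated basis and equate coefficients in (H − 2·I) g = f
solving from the highest basis element down gives g = (3/2)x^5 + 97x^4 + 3118x^3 + 42600x^2 + 178792x + 519097/4
check: H g = 195x^4 + 6236x^3 + 85200x^2 + 357584x + 259548
so H g − 2·g = -3x^5 + x^4 - 1/2 = f ✓


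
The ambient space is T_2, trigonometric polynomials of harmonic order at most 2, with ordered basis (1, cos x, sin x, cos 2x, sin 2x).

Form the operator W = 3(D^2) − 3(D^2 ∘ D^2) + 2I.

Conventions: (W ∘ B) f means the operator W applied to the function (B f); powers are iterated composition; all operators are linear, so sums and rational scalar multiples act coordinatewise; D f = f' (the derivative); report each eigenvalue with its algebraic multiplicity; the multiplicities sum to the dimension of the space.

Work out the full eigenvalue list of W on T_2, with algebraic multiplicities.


image of 1: 2
image of cos x: -4cos x
image of sin x: -4sin x
image of cos 2x: -58cos 2x
image of sin 2x: -58sin 2x
the matrix is diagonal; its diagonal is (2, -4, -4, -58, -58)
for a triangular matrix the eigenvalues are the diagonal entries, with algebraic multiplicity their repetition count

λ = -58 (multiplicity 2), λ = -4 (multiplicity 2), λ = 2 (multiplicity 1)


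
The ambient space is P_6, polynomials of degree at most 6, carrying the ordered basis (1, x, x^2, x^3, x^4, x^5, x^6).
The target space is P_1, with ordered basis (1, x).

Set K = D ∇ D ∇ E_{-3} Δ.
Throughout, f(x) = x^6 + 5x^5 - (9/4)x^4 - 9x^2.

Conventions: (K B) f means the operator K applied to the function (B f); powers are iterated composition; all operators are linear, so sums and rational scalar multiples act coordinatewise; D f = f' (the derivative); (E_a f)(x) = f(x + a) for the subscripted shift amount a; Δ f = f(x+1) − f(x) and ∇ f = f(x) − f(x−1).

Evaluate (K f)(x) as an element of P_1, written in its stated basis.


the result is g(x) = 720x - 1920

Δ f = 6x^5 + 40x^4 + 61x^3 + (103/2)x^2 + 4x - 21/4
E_{-3} Δ f = 6x^5 - 50x^4 + 121x^3 + (85/2)x^2 - 548x + 2325/4
∇ E_{-3} Δ f = 30x^4 - 260x^3 + 723x^2 - 508x - 827/2
D (∇ E_{-3}) Δ f = 120x^3 - 780x^2 + 1446x - 508
∇ D (∇ E_{-3}) Δ f = 360x^2 - 1920x + 2346
D ∇ D (∇ E_{-3}) Δ f = 720x - 1920


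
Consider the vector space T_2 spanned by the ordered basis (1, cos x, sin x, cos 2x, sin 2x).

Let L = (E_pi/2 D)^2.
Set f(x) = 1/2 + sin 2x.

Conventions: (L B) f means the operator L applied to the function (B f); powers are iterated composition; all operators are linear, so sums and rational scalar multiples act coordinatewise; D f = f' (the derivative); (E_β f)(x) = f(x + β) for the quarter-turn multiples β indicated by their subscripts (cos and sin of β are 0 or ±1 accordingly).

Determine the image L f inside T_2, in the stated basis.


the result is g(x) = -4sin 2x

D f = 2cos 2x
E_pi/2 D f = -2cos 2x
D (E_pi/2 D) f = 4sin 2x
E_pi/2 D (E_pi/2 D) f = -4sin 2x


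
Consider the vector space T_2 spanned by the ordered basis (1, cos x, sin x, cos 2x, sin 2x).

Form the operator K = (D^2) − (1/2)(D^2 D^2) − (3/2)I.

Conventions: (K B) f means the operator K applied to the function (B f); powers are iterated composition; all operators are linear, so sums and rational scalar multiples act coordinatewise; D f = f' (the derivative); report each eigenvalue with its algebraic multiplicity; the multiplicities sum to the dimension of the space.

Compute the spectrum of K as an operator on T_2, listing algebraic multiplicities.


image of 1: -3/2
image of cos x: -3cos x
image of sin x: -3sin x
image of cos 2x: -(27/2)cos 2x
image of sin 2x: -(27/2)sin 2x
the matrix is diagonal; its diagonal is (-3/2, -3, -3, -27/2, -27/2)
for a triangular matrix the eigenvalues are the diagonal entries, with algebraic multiplicity their repetition count

λ = -27/2 (multiplicity 2), λ = -3 (multiplicity 2), λ = -3/2 (multiplicity 1)


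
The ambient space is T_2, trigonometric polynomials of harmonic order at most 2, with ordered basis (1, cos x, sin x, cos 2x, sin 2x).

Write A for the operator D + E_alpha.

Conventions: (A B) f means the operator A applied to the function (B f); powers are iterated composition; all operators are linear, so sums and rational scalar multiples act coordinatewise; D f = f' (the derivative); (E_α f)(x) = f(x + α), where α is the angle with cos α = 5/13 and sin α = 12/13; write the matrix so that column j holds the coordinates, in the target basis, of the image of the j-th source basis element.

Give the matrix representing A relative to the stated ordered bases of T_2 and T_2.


image of 1: 1
image of cos x: (5/13)cos x - (25/13)sin x
image of sin x: (25/13)cos x + (5/13)sin x
image of cos 2x: -(119/169)cos 2x - (458/169)sin 2x
image of sin 2x: (458/169)cos 2x - (119/169)sin 2x
each image's coordinates form column j of the matrix

the matrix is [[1, 0, 0, 0, 0]; [0, 5/13, 25/13, 0, 0]; [0, -25/13, 5/13, 0, 0]; [0, 0, 0, -119/169, 458/169]; [0, 0, 0, -458/169, -119/169]] (rows listed top to bottom)


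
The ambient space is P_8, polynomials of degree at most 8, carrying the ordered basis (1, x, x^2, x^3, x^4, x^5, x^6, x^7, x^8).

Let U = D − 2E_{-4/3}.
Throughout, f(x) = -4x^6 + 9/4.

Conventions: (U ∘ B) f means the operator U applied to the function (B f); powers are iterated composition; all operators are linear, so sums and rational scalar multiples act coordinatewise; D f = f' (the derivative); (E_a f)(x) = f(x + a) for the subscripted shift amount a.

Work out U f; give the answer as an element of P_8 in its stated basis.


the result is g(x) = 8x^6 - 88x^5 + (640/3)x^4 - (10240/27)x^3 + (10240/27)x^2 - (16384/81)x + 58975/1458

D f = -24x^5
E_{-4/3} f = -4x^6 + 32x^5 - (320/3)x^4 + (5120/27)x^3 - (5120/27)x^2 + (8192/81)x - 58975/2916
(-2E_{-4/3}) f = 8x^6 - 64x^5 + (640/3)x^4 - (10240/27)x^3 + (10240/27)x^2 - (16384/81)x + 58975/1458
(D − 2E_{-4/3}) f = 8x^6 - 88x^5 + (640/3)x^4 - (10240/27)x^3 + (10240/27)x^2 - (16384/81)x + 58975/1458


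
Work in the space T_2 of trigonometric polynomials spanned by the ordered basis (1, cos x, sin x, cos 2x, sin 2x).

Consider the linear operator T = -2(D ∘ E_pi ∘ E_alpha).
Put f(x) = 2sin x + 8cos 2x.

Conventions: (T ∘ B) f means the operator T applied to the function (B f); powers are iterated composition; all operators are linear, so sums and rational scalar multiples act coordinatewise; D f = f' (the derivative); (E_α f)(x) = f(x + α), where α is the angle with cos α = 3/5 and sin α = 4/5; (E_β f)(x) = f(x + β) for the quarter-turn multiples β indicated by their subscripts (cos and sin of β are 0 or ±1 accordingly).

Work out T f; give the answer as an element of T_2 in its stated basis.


E_alpha f = (8/5)cos x + (6/5)sin x - (56/25)cos 2x - (192/25)sin 2x
E_pi E_alpha f = -(8/5)cos x - (6/5)sin x - (56/25)cos 2x - (192/25)sin 2x
D E_pi E_alpha f = -(6/5)cos x + (8/5)sin x - (384/25)cos 2x + (112/25)sin 2x
(-2(D ∘ E_pi ∘ E_alpha)) f = (12/5)cos x - (16/5)sin x + (768/25)cos 2x - (224/25)sin 2x

g(x) = (12/5)cos x - (16/5)sin x + (768/25)cos 2x - (224/25)sin 2x
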